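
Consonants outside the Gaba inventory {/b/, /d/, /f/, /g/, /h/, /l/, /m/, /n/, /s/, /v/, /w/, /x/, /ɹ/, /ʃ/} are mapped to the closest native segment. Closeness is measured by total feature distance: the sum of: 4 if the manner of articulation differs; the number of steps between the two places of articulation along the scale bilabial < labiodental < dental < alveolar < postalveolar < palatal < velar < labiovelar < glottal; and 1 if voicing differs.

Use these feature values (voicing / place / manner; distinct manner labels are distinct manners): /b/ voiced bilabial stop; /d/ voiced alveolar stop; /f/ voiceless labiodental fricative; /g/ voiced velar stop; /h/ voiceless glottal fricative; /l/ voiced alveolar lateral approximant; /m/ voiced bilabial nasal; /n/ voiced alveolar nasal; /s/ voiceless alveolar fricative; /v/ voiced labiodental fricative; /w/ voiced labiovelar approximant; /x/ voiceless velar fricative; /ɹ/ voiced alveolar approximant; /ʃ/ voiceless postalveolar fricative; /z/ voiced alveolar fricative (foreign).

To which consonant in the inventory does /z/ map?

s

/s/ is closest: same manner (fricative), place distance 0 (alveolar→alveolar), voicing differs (+1); total 1. Next closest is /v/ at distance 2.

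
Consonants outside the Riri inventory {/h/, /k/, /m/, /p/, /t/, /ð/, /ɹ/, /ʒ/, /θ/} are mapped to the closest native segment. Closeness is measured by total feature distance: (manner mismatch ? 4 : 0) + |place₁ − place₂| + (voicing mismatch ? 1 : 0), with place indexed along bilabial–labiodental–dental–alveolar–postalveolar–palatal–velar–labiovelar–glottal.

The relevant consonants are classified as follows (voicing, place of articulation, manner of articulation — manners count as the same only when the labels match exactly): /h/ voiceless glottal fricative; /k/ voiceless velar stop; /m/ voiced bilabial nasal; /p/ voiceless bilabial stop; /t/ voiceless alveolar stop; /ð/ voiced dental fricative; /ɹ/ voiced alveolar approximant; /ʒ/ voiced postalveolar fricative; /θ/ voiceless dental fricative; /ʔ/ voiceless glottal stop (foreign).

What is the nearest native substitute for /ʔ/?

/k/ is closest: same manner (stop), place distance 2 (glottal→velar), same voicing; total 2. Next closest is /h/ at distance 4.

k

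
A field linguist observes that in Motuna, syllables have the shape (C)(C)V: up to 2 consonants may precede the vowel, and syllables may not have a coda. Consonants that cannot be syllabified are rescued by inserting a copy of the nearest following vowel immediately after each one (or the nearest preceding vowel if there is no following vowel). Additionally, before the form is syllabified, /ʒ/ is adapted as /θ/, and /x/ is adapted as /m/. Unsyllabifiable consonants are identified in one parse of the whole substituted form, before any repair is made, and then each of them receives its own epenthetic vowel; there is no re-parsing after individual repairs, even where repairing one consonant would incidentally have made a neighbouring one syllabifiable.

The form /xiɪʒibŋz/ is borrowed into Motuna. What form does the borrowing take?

miɪθibiŋizi

Substitution: /x/ → /m/, /ʒ/ → /θ/, giving /miɪθibŋz/.
Under (C)(C)V, the unsyllabifiable consonants are /b/, /ŋ/, /z/ (no codas are permitted; onsets may contain at most 2 consonants).
Each unlicensed consonant becomes the onset of a new syllable: /b/ → /bi/, /ŋ/ → /ŋi/, /z/ → /zi/.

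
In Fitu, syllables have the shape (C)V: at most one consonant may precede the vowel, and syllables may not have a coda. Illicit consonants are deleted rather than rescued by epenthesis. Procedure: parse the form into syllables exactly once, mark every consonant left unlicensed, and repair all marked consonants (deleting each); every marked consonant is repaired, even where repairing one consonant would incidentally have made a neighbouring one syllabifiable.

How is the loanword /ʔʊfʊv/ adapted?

Syllabifying with onset maximization leaves /v/ stranded (no codas are permitted; onsets are limited to one consonant).
Deletion applies to /v/.

ʔʊfʊ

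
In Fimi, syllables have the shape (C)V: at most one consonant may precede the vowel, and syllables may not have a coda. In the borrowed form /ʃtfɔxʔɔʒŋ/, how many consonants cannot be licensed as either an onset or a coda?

The consonants /ʃ/, /t/, /x/, /ʒ/, /ŋ/ cannot be parsed into a legal (C)V syllable (no codas are permitted; onsets are limited to one consonant).

5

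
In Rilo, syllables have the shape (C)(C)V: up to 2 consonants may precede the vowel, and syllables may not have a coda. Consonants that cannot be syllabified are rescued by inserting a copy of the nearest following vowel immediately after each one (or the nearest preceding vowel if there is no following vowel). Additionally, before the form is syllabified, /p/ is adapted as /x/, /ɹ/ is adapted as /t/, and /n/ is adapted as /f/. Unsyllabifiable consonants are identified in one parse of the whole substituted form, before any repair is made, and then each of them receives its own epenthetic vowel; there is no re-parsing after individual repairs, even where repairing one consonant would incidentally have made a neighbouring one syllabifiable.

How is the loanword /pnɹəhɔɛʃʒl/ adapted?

Substitution: /p/ → /x/, /n/ → /f/, /ɹ/ → /t/, giving /xftəhɔɛʃʒl/.
Under (C)(C)V, the unsyllabifiable consonants are /x/, /ʃ/, /ʒ/, /l/ (no codas are permitted; onsets may contain at most 2 consonants).
Each unlicensed consonant becomes the onset of a new syllable: /x/ → /xə/, /ʃ/ → /ʃɛ/, /ʒ/ → /ʒɛ/, /l/ → /lɛ/.

xəftəhɔɛʃɛʒɛlɛ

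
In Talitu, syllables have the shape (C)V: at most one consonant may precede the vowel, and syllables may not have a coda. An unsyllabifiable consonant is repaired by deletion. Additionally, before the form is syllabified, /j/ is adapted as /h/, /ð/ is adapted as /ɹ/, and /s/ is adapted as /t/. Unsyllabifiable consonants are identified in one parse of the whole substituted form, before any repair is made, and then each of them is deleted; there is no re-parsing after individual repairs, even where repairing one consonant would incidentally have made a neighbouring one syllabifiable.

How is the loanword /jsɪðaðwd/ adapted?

Substitution: /j/ → /h/, /s/ → /t/, /ð/ → /ɹ/, giving /htɪɹaɹwd/.
Syllabifying with onset maximization leaves /h/, /ɹ/, /w/, /d/ stranded (no codas are permitted; onsets are limited to one consonant).
Each unlicensed consonant is deleted: /h/, /ɹ/, /w/, /d/.

tɪɹa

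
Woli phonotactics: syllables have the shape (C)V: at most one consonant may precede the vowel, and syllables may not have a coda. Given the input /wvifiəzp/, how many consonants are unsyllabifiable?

3

Under (C)V, the unsyllabifiable consonants are /w/, /z/, /p/ (no codas are permitted; onsets are limited to one consonant).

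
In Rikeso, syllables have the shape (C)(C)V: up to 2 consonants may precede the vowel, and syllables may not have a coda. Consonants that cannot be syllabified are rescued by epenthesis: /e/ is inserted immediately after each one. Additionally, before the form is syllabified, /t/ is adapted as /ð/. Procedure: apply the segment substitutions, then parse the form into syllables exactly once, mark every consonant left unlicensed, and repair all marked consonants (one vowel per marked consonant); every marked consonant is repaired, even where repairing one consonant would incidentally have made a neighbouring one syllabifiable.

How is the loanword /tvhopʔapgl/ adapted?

Substitution: /t/ → /ð/, giving /ðvhopʔapgl/.
Syllabifying with onset maximization leaves /ð/, /p/, /g/, /l/ stranded (no codas are permitted; onsets may contain at most 2 consonants).
Each unlicensed consonant becomes the onset of a new syllable: /ð/ → /ðe/, /p/ → /pe/, /g/ → /ge/, /l/ → /le/.

ðevhopʔapegele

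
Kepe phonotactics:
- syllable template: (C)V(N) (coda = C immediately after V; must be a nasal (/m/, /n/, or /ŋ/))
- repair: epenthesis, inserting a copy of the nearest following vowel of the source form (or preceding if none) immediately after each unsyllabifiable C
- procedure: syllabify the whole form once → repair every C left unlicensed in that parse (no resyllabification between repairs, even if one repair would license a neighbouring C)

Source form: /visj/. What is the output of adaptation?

visiji

Under (C)V(N), the unsyllabifiable consonants are /s/, /j/ (only a nasal (/m/, /n/, or /ŋ/) is licensed in coda position; onsets are limited to one consonant).
Each unlicensed consonant becomes the onset of a new syllable: /s/ → /si/, /j/ → /ji/.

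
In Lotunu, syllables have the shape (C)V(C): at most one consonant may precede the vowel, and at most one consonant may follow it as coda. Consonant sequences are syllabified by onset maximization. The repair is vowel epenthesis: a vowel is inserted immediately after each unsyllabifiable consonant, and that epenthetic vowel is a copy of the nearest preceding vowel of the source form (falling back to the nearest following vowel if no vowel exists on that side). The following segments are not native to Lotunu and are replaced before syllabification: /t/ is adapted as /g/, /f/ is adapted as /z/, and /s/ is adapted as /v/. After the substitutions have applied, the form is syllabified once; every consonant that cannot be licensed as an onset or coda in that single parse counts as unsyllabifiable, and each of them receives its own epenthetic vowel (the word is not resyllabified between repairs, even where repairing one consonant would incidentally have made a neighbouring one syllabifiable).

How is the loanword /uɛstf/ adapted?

uɛvgɛzɛ

Substitution: /s/ → /v/, /t/ → /g/, /f/ → /z/, giving /uɛvgz/.
Syllabifying with onset maximization leaves /g/, /z/ stranded (at most one coda consonant is licensed; onsets are limited to one consonant).
Inserting the epenthetic vowel yields /g/ → /gɛ/, /z/ → /zɛ/.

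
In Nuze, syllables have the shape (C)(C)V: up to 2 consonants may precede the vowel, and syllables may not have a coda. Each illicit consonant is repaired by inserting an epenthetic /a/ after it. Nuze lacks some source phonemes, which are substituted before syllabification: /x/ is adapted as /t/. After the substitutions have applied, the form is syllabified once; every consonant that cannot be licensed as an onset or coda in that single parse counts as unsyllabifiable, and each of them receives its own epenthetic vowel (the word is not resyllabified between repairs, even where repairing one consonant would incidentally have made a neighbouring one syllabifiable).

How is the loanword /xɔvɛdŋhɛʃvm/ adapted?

tɔvɛdaŋhɛʃavama

Substitution: /x/ → /t/, giving /tɔvɛdŋhɛʃvm/.
Syllabifying with onset maximization leaves /d/, /ʃ/, /v/, /m/ stranded (no codas are permitted; onsets may contain at most 2 consonants).
Each unlicensed consonant becomes the onset of a new syllable: /d/ → /da/, /ʃ/ → /ʃa/, /v/ → /va/, /m/ → /ma/.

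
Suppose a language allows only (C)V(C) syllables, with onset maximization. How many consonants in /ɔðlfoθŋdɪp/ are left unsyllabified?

The consonants /l/, /ŋ/ cannot be parsed into a legal (C)V(C) syllable (at most one coda consonant is licensed; onsets are limited to one consonant).

2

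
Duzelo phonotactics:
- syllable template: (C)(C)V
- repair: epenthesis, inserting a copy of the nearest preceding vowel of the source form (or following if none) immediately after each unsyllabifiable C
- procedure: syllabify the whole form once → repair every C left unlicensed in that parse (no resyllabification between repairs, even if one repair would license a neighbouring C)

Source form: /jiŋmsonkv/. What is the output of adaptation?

jiŋimsonokovo

The consonants /ŋ/, /n/, /k/, /v/ cannot be parsed into a legal (C)(C)V syllable (no codas are permitted; onsets may contain at most 2 consonants).
Epenthesis after each stranded consonant: /ŋ/ → /ŋi/, /n/ → /no/, /k/ → /ko/, /v/ → /vo/.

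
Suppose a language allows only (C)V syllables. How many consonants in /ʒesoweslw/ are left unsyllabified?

3

The consonants /s/, /l/, /w/ cannot be parsed into a legal (C)V syllable (no codas are permitted; onsets are limited to one consonant).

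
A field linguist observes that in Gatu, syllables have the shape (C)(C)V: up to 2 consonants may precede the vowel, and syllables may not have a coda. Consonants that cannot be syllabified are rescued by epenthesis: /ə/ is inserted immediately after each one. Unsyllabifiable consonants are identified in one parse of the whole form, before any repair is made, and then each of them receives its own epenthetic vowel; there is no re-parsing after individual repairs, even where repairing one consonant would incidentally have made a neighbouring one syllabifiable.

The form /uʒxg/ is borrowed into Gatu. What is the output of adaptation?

Syllabifying with onset maximization leaves /ʒ/, /x/, /g/ stranded (no codas are permitted; onsets may contain at most 2 consonants).
Inserting the epenthetic vowel yields /ʒ/ → /ʒə/, /x/ → /xə/, /g/ → /gə/.

uʒəxəgə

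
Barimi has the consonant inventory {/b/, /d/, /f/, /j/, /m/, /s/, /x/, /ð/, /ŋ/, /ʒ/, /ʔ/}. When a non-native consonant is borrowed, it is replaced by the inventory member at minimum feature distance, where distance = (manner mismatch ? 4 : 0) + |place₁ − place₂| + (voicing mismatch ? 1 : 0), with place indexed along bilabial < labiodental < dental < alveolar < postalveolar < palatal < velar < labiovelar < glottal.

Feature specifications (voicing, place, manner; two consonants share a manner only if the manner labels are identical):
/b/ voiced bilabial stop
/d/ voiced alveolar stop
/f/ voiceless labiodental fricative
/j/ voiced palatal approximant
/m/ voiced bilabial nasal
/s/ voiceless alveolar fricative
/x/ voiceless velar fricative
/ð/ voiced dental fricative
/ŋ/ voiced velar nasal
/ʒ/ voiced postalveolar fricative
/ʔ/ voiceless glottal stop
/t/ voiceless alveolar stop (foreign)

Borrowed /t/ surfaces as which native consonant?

/d/ is closest: same manner (stop), place distance 0 (alveolar→alveolar), voicing differs (+1); total 1. Next closest is /b/ at distance 4.

d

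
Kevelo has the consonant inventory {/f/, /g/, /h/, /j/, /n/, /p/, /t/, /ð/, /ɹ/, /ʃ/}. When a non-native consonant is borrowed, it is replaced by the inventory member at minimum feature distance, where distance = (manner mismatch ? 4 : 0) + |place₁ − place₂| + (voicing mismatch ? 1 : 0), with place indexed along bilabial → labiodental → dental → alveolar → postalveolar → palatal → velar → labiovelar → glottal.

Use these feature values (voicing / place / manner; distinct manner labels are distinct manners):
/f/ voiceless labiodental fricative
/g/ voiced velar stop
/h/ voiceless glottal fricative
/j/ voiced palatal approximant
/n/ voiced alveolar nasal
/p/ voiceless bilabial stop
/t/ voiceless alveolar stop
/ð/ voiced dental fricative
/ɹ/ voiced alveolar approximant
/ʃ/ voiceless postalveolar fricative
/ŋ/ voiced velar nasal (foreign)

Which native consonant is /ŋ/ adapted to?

/n/ is closest: same manner (nasal), place distance 3 (velar→alveolar), same voicing; total 3. Next closest is /g/ at distance 4.

n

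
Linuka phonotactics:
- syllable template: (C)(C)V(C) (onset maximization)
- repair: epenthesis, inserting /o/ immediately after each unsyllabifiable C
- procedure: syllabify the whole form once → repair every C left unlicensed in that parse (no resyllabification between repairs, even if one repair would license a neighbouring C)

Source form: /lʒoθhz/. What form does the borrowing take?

lʒoθhozo

Syllabifying with onset maximization leaves /h/, /z/ stranded (at most one coda consonant is licensed; onsets may contain at most 2 consonants).
Epenthesis after each stranded consonant: /h/ → /ho/, /z/ → /zo/.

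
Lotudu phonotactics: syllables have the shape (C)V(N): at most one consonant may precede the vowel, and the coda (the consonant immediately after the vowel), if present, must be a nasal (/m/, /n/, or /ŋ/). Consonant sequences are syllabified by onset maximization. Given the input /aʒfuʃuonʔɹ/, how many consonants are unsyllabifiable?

3

Syllabifying with onset maximization leaves /ʒ/, /ʔ/, /ɹ/ stranded (only a nasal (/m/, /n/, or /ŋ/) is licensed in coda position; onsets are limited to one consonant).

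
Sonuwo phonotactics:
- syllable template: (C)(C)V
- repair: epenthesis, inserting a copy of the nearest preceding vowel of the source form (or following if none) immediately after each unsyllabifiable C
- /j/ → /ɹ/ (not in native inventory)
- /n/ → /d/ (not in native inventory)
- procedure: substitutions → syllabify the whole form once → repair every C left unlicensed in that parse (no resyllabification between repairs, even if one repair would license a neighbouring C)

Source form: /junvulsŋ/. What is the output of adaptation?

Substitution: /j/ → /ɹ/, /n/ → /d/, giving /ɹudvulsŋ/.
Under (C)(C)V, the unsyllabifiable consonants are /l/, /s/, /ŋ/ (no codas are permitted; onsets may contain at most 2 consonants).
Inserting the epenthetic vowel yields /l/ → /lu/, /s/ → /su/, /ŋ/ → /ŋu/.

ɹudvulusuŋu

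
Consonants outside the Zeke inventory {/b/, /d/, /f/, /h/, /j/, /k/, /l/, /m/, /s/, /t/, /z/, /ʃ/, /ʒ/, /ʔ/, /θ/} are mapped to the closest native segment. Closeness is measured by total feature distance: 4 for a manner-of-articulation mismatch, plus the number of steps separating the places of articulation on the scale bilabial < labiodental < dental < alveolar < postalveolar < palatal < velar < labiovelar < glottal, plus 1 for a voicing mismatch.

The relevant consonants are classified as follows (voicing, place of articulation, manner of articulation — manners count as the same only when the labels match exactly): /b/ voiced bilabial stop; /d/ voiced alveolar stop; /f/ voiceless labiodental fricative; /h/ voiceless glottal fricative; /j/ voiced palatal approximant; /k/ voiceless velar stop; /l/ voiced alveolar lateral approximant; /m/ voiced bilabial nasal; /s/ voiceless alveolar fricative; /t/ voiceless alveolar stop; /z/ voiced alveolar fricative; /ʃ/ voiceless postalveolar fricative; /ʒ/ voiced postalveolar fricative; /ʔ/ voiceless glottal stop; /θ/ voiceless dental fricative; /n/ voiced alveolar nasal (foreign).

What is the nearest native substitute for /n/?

m

/m/ is closest: same manner (nasal), place distance 3 (alveolar→bilabial), same voicing; total 3. Next closest is /d/ at distance 4.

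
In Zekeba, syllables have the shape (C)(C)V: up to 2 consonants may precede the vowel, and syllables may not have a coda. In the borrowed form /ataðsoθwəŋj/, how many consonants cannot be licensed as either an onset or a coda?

The consonants /ŋ/, /j/ cannot be parsed into a legal (C)(C)V syllable (no codas are permitted; onsets may contain at most 2 consonants).

2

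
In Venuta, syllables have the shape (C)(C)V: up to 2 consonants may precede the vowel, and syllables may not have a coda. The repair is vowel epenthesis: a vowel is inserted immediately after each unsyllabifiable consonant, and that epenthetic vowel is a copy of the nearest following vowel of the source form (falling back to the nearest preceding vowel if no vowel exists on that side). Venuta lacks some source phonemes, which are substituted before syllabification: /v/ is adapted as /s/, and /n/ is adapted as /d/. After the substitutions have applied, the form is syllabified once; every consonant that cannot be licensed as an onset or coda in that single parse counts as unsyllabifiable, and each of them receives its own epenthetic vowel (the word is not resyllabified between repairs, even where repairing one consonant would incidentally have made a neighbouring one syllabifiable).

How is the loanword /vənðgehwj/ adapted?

Substitution: /v/ → /s/, /n/ → /d/, giving /sədðgehwj/.
Syllabifying with onset maximization leaves /d/, /h/, /w/, /j/ stranded (no codas are permitted; onsets may contain at most 2 consonants).
Epenthesis after each stranded consonant: /d/ → /de/, /h/ → /he/, /w/ → /we/, /j/ → /je/.

sədeðgeheweje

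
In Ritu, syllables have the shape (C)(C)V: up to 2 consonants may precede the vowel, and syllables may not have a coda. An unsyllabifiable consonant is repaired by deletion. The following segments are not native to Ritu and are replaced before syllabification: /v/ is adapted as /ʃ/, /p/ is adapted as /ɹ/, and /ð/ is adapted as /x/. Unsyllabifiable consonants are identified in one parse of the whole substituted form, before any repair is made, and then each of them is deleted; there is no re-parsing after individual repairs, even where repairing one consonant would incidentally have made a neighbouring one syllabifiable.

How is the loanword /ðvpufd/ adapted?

ʃɹu

Substitution: /ð/ → /x/, /v/ → /ʃ/, /p/ → /ɹ/, giving /xʃɹufd/.
Under (C)(C)V, the unsyllabifiable consonants are /x/, /f/, /d/ (no codas are permitted; onsets may contain at most 2 consonants).
Deletion applies to /x/, /f/, /d/.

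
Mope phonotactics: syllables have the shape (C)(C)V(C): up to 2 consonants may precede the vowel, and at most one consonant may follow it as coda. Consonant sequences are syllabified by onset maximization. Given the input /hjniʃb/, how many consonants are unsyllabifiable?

2

Syllabifying with onset maximization leaves /h/, /b/ stranded (at most one coda consonant is licensed; onsets may contain at most 2 consonants).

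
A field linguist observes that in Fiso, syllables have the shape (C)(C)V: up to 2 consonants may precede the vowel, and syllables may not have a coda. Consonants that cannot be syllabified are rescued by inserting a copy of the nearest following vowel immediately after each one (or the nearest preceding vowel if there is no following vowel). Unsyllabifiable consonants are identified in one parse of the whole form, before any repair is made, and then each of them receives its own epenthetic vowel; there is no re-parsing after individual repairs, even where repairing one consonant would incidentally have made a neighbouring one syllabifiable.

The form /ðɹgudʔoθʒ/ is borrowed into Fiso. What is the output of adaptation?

ðuɹgudʔoθoʒo

Under (C)(C)V, the unsyllabifiable consonants are /ð/, /θ/, /ʒ/ (no codas are permitted; onsets may contain at most 2 consonants).
Each unlicensed consonant becomes the onset of a new syllable: /ð/ → /ðu/, /θ/ → /θo/, /ʒ/ → /ʒo/.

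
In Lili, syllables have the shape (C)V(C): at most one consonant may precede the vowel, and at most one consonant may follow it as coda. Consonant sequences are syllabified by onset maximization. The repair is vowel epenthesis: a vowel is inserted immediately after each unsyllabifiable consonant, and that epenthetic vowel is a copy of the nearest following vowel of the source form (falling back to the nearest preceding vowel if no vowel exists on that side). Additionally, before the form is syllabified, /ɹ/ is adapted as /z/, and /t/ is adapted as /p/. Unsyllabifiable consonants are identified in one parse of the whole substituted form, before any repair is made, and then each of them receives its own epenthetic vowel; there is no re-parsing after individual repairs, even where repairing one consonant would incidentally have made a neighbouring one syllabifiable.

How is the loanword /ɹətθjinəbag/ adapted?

zəpθijinəbag

Substitution: /ɹ/ → /z/, /t/ → /p/, giving /zəpθjinəbag/.
The consonants /θ/ cannot be parsed into a legal (C)V(C) syllable (at most one coda consonant is licensed; onsets are limited to one consonant).
Each unlicensed consonant becomes the onset of a new syllable: /θ/ → /θi/.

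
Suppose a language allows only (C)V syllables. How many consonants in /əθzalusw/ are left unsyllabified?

3

Under (C)V, the unsyllabifiable consonants are /θ/, /s/, /w/ (no codas are permitted; onsets are limited to one consonant).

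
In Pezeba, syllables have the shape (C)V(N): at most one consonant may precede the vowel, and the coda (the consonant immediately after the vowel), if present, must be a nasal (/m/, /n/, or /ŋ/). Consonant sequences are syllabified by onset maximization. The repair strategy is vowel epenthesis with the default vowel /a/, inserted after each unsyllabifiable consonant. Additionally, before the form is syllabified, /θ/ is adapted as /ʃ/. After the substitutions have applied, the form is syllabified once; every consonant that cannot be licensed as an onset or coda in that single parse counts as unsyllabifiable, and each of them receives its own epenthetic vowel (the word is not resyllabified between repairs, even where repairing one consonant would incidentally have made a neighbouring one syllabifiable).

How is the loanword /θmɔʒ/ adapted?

ʃamɔʒa

Substitution: /θ/ → /ʃ/, giving /ʃmɔʒ/.
Syllabifying with onset maximization leaves /ʃ/, /ʒ/ stranded (only a nasal (/m/, /n/, or /ŋ/) is licensed in coda position; onsets are limited to one consonant).
Each unlicensed consonant becomes the onset of a new syllable: /ʃ/ → /ʃa/, /ʒ/ → /ʒa/.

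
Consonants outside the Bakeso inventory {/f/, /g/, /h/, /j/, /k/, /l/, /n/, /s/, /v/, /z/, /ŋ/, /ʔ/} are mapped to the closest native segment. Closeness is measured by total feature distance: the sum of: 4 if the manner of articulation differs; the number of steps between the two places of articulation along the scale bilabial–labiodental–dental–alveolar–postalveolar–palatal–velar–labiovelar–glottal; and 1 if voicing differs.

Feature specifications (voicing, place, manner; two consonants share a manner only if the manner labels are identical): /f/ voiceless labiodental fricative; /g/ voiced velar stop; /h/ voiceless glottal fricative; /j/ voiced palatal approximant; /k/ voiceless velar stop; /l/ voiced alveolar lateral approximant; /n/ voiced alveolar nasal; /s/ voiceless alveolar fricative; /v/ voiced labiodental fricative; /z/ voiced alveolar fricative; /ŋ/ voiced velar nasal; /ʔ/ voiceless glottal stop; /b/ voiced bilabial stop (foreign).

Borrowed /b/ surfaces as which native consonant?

v

/v/ is closest: manner differs (stop→fricative, +4), place distance 1 (bilabial→labiodental), same voicing; total 5. Next closest is /f/ at distance 6.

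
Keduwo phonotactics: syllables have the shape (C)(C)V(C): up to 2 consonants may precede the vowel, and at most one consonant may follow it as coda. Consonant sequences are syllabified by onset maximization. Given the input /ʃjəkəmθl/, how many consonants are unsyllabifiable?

Syllabifying with onset maximization leaves /θ/, /l/ stranded (at most one coda consonant is licensed; onsets may contain at most 2 consonants).

2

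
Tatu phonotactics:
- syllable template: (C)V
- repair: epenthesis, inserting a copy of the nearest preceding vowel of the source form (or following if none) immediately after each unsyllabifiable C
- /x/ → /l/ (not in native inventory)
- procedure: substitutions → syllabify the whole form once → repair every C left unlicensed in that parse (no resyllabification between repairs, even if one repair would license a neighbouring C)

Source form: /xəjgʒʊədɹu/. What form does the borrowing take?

Substitution: /x/ → /l/, giving /ləjgʒʊədɹu/.
Syllabifying with onset maximization leaves /j/, /g/, /d/ stranded (no codas are permitted; onsets are limited to one consonant).
Each unlicensed consonant becomes the onset of a new syllable: /j/ → /jə/, /g/ → /gə/, /d/ → /də/.

ləjəgəʒʊədəɹu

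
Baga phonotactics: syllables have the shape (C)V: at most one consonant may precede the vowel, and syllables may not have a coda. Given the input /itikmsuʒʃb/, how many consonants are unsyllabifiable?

The consonants /k/, /m/, /ʒ/, /ʃ/, /b/ cannot be parsed into a legal (C)V syllable (no codas are permitted; onsets are limited to one consonant).

5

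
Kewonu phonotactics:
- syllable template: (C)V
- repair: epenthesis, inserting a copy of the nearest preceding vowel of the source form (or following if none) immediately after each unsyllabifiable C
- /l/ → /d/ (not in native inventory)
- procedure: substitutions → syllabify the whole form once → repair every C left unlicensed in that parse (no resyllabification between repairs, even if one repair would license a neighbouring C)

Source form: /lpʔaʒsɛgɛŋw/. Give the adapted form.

dapaʔaʒasɛgɛŋɛwɛ

Substitution: /l/ → /d/, giving /dpʔaʒsɛgɛŋw/.
Under (C)V, the unsyllabifiable consonants are /d/, /p/, /ʒ/, /ŋ/, /w/ (no codas are permitted; onsets are limited to one consonant).
Each unlicensed consonant becomes the onset of a new syllable: /d/ → /da/, /p/ → /pa/, /ʒ/ → /ʒa/, /ŋ/ → /ŋɛ/, /w/ → /wɛ/.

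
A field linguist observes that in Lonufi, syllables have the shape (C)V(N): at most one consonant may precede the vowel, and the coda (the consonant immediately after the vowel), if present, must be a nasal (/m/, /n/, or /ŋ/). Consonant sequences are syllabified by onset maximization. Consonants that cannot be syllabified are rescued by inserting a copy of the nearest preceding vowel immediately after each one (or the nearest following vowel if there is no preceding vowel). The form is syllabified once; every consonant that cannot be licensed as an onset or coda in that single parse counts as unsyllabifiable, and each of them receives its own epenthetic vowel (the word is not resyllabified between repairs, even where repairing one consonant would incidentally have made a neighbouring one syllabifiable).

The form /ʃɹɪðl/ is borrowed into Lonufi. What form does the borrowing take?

ʃɪɹɪðɪlɪ

Under (C)V(N), the unsyllabifiable consonants are /ʃ/, /ð/, /l/ (only a nasal (/m/, /n/, or /ŋ/) is licensed in coda position; onsets are limited to one consonant).
Each unlicensed consonant becomes the onset of a new syllable: /ʃ/ → /ʃɪ/, /ð/ → /ðɪ/, /l/ → /lɪ/.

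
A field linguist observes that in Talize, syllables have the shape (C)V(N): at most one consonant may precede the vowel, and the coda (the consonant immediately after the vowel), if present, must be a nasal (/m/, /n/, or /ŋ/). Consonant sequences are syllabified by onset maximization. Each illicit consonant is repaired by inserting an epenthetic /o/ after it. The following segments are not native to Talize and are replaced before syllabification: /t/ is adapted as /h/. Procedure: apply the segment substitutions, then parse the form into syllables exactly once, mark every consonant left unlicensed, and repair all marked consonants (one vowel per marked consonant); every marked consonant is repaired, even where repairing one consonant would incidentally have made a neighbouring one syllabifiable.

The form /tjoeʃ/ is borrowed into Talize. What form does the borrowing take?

Substitution: /t/ → /h/, giving /hjoeʃ/.
Syllabifying with onset maximization leaves /h/, /ʃ/ stranded (only a nasal (/m/, /n/, or /ŋ/) is licensed in coda position; onsets are limited to one consonant).
Inserting the epenthetic vowel yields /h/ → /ho/, /ʃ/ → /ʃo/.

hojoeʃo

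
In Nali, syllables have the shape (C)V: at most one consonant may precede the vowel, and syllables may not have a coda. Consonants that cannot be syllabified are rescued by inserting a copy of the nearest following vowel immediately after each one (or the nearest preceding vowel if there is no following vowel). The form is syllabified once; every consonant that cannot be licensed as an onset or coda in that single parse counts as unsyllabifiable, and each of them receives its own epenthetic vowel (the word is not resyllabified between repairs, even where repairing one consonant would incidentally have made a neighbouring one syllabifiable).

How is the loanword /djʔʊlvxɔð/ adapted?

dʊjʊʔʊlɔvɔxɔðɔ

The consonants /d/, /j/, /l/, /v/, /ð/ cannot be parsed into a legal (C)V syllable (no codas are permitted; onsets are limited to one consonant).
Epenthesis after each stranded consonant: /d/ → /dʊ/, /j/ → /jʊ/, /l/ → /lɔ/, /v/ → /vɔ/, /ð/ → /ðɔ/.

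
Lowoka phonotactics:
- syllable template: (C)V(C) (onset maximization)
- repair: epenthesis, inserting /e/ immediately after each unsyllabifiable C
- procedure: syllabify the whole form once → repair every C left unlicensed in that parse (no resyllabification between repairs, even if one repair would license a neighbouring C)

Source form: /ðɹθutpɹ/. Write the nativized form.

Under (C)V(C), the unsyllabifiable consonants are /ð/, /ɹ/, /p/, /ɹ/ (at most one coda consonant is licensed; onsets are limited to one consonant).
Inserting the epenthetic vowel yields /ð/ → /ðe/, /ɹ/ → /ɹe/, /p/ → /pe/, /ɹ/ → /ɹe/.

ðeɹeθutpeɹe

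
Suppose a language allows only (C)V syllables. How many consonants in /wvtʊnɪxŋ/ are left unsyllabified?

Under (C)V, the unsyllabifiable consonants are /w/, /v/, /x/, /ŋ/ (no codas are permitted; onsets are limited to one consonant).

4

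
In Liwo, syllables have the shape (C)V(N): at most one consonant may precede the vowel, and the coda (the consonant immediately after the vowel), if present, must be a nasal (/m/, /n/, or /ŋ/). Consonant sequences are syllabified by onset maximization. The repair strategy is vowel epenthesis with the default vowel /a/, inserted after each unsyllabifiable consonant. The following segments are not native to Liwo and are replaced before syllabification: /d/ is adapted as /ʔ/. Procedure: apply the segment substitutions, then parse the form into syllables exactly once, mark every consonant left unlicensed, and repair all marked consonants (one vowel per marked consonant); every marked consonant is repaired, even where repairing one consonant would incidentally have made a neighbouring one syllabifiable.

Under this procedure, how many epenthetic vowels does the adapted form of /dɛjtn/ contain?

3

After substitution the input is /ʔɛjtn/.
The unsyllabifiable consonants are /j/, /t/, /n/; each receives one epenthetic vowel.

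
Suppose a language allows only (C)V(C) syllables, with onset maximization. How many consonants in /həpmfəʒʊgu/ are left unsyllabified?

The consonants /m/ cannot be parsed into a legal (C)V(C) syllable (at most one coda consonant is licensed; onsets are limited to one consonant).

1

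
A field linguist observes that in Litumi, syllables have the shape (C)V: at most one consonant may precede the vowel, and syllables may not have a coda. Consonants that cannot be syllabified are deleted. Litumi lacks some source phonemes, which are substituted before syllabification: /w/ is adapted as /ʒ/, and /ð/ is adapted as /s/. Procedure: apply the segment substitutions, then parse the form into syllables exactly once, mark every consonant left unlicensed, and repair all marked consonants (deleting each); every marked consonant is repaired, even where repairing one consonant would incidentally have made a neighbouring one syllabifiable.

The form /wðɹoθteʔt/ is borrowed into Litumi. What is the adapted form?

Substitution: /w/ → /ʒ/, /ð/ → /s/, giving /ʒsɹoθteʔt/.
Under (C)V, the unsyllabifiable consonants are /ʒ/, /s/, /θ/, /ʔ/, /t/ (no codas are permitted; onsets are limited to one consonant).
Deleting the stranded consonants removes /ʒ/, /s/, /θ/, /ʔ/, /t/.

ɹote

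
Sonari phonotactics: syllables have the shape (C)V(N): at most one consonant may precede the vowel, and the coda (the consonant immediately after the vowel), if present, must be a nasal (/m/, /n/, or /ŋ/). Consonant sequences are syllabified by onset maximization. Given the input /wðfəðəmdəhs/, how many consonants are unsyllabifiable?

4

Under (C)V(N), the unsyllabifiable consonants are /w/, /ð/, /h/, /s/ (only a nasal (/m/, /n/, or /ŋ/) is licensed in coda position; onsets are limited to one consonant).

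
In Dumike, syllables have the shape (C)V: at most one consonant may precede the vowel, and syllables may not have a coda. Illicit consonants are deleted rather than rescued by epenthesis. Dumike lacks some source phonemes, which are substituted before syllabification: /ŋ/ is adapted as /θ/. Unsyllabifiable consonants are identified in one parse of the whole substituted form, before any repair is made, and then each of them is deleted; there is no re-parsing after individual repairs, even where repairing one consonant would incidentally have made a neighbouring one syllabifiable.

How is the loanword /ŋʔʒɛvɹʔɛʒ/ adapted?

Substitution: /ŋ/ → /θ/, giving /θʔʒɛvɹʔɛʒ/.
The consonants /θ/, /ʔ/, /v/, /ɹ/, /ʒ/ cannot be parsed into a legal (C)V syllable (no codas are permitted; onsets are limited to one consonant).
Deletion applies to /θ/, /ʔ/, /v/, /ɹ/, /ʒ/.

ʒɛʔɛ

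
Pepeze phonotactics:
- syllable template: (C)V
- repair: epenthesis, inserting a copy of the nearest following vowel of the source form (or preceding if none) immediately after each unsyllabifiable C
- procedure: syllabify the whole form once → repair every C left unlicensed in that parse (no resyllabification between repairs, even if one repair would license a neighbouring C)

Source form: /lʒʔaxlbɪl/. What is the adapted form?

The consonants /l/, /ʒ/, /x/, /l/, /l/ cannot be parsed into a legal (C)V syllable (no codas are permitted; onsets are limited to one consonant).
Inserting the epenthetic vowel yields /l/ → /la/, /ʒ/ → /ʒa/, /x/ → /xɪ/, /l/ → /lɪ/, /l/ → /lɪ/.

laʒaʔaxɪlɪbɪlɪ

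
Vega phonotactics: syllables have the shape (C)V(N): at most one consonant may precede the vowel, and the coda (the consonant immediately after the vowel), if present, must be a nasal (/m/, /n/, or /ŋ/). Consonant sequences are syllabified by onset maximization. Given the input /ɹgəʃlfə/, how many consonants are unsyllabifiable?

3

Under (C)V(N), the unsyllabifiable consonants are /ɹ/, /ʃ/, /l/ (only a nasal (/m/, /n/, or /ŋ/) is licensed in coda position; onsets are limited to one consonant).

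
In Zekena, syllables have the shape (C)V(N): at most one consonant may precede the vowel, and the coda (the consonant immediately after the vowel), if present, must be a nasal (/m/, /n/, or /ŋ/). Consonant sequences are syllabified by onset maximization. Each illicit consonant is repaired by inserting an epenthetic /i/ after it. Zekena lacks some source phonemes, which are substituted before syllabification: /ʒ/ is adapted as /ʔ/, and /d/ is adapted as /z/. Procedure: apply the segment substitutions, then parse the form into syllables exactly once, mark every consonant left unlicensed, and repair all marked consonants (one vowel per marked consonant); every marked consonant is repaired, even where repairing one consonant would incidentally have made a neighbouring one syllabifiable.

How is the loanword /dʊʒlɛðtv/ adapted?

Substitution: /d/ → /z/, /ʒ/ → /ʔ/, giving /zʊʔlɛðtv/.
Under (C)V(N), the unsyllabifiable consonants are /ʔ/, /ð/, /t/, /v/ (only a nasal (/m/, /n/, or /ŋ/) is licensed in coda position; onsets are limited to one consonant).
Inserting the epenthetic vowel yields /ʔ/ → /ʔi/, /ð/ → /ði/, /t/ → /ti/, /v/ → /vi/.

zʊʔilɛðitivi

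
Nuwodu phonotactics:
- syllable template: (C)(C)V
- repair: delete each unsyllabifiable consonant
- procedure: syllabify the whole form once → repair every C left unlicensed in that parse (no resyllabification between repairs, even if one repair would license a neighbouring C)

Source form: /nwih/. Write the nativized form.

Under (C)(C)V, the unsyllabifiable consonants are /h/ (no codas are permitted; onsets may contain at most 2 consonants).
Deletion applies to /h/.

nwi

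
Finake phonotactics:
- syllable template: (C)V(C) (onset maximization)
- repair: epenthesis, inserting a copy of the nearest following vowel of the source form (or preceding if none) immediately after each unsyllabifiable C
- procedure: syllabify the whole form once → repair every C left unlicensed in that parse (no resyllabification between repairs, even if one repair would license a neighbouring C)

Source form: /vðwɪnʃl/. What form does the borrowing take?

vɪðɪwɪnʃɪlɪ

Syllabifying with onset maximization leaves /v/, /ð/, /ʃ/, /l/ stranded (at most one coda consonant is licensed; onsets are limited to one consonant).
Epenthesis after each stranded consonant: /v/ → /vɪ/, /ð/ → /ðɪ/, /ʃ/ → /ʃɪ/, /l/ → /lɪ/.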